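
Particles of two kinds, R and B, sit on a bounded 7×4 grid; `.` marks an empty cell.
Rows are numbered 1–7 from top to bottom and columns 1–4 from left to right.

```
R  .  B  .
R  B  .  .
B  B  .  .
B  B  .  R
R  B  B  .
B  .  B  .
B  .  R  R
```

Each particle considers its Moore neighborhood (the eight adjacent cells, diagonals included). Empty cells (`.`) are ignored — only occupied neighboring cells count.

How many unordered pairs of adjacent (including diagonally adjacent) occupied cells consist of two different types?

Scan each occupied cell's neighbors to the right and below (and the two forward diagonals) so each pair is counted once.
From row 1: 1 unlike of 3 pairs (running 1/3).
From row 2: 3 unlike of 5 pairs (running 4/8).
From row 3: 0 unlike of 5 pairs (running 4/13).
From row 4: 3 unlike of 7 pairs (running 7/20).
From row 5: 2 unlike of 6 pairs (running 9/26).
From row 6: 2 unlike of 3 pairs (running 11/29).
From row 7: 0 unlike of 1 pairs (running 11/30).
Total adjacent occupied pairs: 30; unlike-type pairs: 11.

11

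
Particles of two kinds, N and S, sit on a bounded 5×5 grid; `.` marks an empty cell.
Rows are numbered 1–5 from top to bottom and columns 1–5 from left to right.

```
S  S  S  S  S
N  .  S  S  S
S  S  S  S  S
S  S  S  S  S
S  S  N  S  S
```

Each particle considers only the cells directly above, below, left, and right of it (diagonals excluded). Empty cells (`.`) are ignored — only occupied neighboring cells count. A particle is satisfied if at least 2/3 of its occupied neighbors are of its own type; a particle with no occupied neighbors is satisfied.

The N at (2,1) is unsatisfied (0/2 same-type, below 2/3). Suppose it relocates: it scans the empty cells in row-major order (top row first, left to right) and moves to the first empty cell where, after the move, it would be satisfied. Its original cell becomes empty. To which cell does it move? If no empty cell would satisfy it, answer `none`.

none

Vacating (2,1). Empty cells in order:
  (2,2): 0/3 same-type → still unsatisfied.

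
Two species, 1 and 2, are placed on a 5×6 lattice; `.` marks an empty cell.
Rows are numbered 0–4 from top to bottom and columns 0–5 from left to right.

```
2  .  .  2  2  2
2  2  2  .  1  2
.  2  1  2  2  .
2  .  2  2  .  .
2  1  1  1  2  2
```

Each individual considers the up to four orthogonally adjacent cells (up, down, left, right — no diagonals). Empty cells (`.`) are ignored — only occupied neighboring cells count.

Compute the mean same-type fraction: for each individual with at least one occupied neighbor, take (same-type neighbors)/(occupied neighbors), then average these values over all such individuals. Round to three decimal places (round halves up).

Row 0: (0,0)2 1/1 · (0,3)2 1/1 · (0,4)2 2/3 · (0,5)2 2/2
Row 1: (1,0)2 2/2 · (1,1)2 3/3 · (1,2)2 1/2 · (1,4)1 0/3 · (1,5)2 1/2
Row 2: (2,1)2 1/2 · (2,2)1 0/4 · (2,3)2 2/3 · (2,4)2 1/2
Row 3: (3,0)2 1/1 · (3,2)2 1/3 · (3,3)2 2/3
Row 4: (4,0)2 1/2 · (4,1)1 1/2 · (4,2)1 2/3 · (4,3)1 1/3 · (4,4)2 1/2 · (4,5)2 1/1
Sum over 22 individuals: 1/1 + 1/1 + 2/3 + 2/2 + 2/2 + 3/3 + 1/2 + 0/3 + 1/2 + 1/2 + 0/4 + 2/3 + 1/2 + 1/1 + 1/3 + 2/3 + 1/2 + 1/2 + 2/3 + 1/3 + 1/2 + 1/1 = 83/6; mean = 83/6 ÷ 22 = 83/132 = 0.628787… → 0.629.

0.629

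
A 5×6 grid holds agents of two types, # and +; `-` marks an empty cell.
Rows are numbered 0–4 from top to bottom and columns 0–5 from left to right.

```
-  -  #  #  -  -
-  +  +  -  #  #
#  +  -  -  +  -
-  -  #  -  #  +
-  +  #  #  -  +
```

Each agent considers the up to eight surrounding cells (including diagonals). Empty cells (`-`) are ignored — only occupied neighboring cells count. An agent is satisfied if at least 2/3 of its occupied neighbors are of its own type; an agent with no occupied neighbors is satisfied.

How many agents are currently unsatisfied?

11

Row 0: (0,2)# 1/3 not · (0,3)# 2/3 satisfied
Row 1: (1,1)+ 2/4 not · (1,2)+ 2/4 not · (1,4)# 2/3 satisfied · (1,5)# 1/2 not
Row 2: (2,0)# 0/2 not · (2,1)+ 2/4 not · (2,4)+ 1/4 not
Row 3: (3,2)# 2/4 not · (3,4)# 1/4 not · (3,5)+ 2/3 satisfied
Row 4: (4,1)+ 0/2 not · (4,2)# 2/3 satisfied · (4,3)# 3/3 satisfied · (4,5)+ 1/2 not
Unsatisfied: (0,2), (1,1), (1,2), (1,5), (2,0), (2,1), (2,4), (3,2), (3,4), (4,1), (4,5) — 11 in total.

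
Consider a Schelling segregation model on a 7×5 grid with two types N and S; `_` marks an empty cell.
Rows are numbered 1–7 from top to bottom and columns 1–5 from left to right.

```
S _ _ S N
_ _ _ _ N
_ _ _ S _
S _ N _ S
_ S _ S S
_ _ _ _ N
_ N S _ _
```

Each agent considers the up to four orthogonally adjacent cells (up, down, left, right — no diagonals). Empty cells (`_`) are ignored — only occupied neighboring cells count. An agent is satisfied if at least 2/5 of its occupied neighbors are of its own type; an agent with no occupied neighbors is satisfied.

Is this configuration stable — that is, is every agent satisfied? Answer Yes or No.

Row 1: (1,1)S 0/0 ok · (1,4)S 0/1 unhappy · (1,5)N 1/2 ok
Row 2: (2,5)N 1/1 ok
Row 3: (3,4)S 0/0 ok
Row 4: (4,1)S 0/0 ok · (4,3)N 0/0 ok · (4,5)S 1/1 ok
Row 5: (5,2)S 0/0 ok · (5,4)S 1/1 ok · (5,5)S 2/3 ok
Row 6: (6,5)N 0/1 unhappy
Row 7: (7,2)N 0/1 unhappy · (7,3)S 0/1 unhappy
For instance (1,4) has only 0/1 same-type neighbors, below 2/5.

No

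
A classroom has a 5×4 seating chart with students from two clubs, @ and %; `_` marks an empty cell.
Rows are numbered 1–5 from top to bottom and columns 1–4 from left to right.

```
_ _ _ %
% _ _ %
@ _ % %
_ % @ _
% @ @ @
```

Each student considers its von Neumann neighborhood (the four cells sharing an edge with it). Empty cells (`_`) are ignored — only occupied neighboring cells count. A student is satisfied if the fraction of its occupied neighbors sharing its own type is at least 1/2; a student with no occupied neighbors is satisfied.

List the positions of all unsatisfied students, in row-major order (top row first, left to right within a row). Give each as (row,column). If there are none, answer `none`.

(2,1), (3,1), (4,2), (4,3), (5,1), (5,2)

Row 1: (1,4)% 1/1 satisfied
Row 2: (2,1)% 0/1 not · (2,4)% 2/2 satisfied
Row 3: (3,1)@ 0/1 not · (3,3)% 1/2 satisfied · (3,4)% 2/2 satisfied
Row 4: (4,2)% 0/2 not · (4,3)@ 1/3 not
Row 5: (5,1)% 0/1 not · (5,2)@ 1/3 not · (5,3)@ 3/3 satisfied · (5,4)@ 1/1 satisfied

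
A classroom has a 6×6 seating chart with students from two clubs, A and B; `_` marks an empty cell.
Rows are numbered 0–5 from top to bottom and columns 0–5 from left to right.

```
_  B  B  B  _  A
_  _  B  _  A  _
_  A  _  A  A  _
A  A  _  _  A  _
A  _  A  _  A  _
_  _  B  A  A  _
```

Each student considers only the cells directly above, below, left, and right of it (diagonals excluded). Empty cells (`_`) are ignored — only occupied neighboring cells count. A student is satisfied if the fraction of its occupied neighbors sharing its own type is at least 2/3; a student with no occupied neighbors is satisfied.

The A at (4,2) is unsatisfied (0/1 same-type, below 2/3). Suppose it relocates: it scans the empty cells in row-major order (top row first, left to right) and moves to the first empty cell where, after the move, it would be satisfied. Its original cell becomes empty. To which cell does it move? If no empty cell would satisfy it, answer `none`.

Vacating (4,2). Empty cells in order:
  (0,0): 0/1 same-type → still unsatisfied.
  (0,4): 2/3 same-type → satisfied — stop here.

(0,4)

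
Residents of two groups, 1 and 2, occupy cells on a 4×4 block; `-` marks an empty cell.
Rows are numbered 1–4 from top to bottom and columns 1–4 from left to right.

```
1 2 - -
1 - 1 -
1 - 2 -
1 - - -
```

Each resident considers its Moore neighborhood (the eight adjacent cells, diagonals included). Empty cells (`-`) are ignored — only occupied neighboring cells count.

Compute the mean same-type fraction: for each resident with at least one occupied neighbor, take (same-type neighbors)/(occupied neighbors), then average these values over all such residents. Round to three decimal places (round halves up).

0.452

(1,1)1 1/2
(1,2)2 0/3
(2,1)1 2/3
(2,3)1 0/2
(3,1)1 2/2
(3,3)2 0/1
(4,1)1 1/1
Sum over 7 residents: 1/2 + 0/3 + 2/3 + 0/2 + 2/2 + 0/1 + 1/1 = 19/6; mean = 19/6 ÷ 7 = 19/42 = 0.452380… → 0.452.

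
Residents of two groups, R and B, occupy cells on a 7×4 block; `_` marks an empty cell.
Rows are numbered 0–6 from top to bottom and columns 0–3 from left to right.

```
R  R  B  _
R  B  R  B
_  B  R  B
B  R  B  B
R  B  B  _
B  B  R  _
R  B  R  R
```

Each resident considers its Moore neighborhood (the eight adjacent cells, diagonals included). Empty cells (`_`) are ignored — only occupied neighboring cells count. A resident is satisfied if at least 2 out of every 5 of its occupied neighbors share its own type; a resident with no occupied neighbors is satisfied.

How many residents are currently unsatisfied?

(0,0)R 2/3 ok
(0,1)R 3/5 ok
(0,2)B 2/4 ok
(1,0)R 2/4 ok
(1,1)B 2/7 unhappy
(1,2)R 2/7 unhappy
(1,3)B 2/4 ok
(2,1)B 3/7 ok
(2,2)R 2/8 unhappy
(2,3)B 3/5 ok
(3,0)B 2/4 ok
(3,1)R 2/7 unhappy
(3,2)B 5/7 ok
(3,3)B 3/4 ok
(4,0)R 1/5 unhappy
(4,1)B 5/8 ok
(4,2)B 4/6 ok
(5,0)B 3/5 ok
(5,1)B 4/8 ok
(5,2)R 2/6 unhappy
(6,0)R 0/3 unhappy
(6,1)B 2/5 ok
(6,2)R 2/4 ok
(6,3)R 2/2 ok
Unsatisfied: (1,1), (1,2), (2,2), (3,1), (4,0), (5,2), (6,0) — 7 in total.

7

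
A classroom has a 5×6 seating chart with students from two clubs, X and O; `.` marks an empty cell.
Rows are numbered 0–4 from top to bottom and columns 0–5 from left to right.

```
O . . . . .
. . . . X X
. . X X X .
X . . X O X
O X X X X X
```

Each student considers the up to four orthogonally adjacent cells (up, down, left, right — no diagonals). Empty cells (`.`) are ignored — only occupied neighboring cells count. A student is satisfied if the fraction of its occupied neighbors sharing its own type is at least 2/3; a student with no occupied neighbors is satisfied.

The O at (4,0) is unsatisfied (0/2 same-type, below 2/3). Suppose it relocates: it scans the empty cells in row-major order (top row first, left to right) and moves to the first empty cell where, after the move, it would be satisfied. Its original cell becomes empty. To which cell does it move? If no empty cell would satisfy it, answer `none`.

Vacating (4,0). Empty cells in order:
  (0,1): 1/1 same-type → satisfied — stop here.

(0,1)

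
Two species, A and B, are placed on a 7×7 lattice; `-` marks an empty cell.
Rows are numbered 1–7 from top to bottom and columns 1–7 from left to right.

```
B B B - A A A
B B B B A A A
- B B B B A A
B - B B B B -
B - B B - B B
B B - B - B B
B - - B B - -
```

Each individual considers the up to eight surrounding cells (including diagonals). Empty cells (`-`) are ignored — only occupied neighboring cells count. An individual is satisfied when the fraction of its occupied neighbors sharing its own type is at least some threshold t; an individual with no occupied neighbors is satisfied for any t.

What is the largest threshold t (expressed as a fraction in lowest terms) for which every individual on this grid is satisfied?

Row 1: (1,1)B 3/3 · (1,2)B 5/5 · (1,3)B 4/4 · (1,5)A 3/4 · (1,6)A 5/5 · (1,7)A 3/3
Row 2: (2,1)B 4/4 · (2,2)B 7/7 · (2,3)B 7/7 · (2,4)B 5/7 · (2,5)A 4/7 · (2,6)A 7/8 · (2,7)A 5/5
Row 3: (3,2)B 6/6 · (3,3)B 7/7 · (3,4)B 7/8 · (3,5)B 5/8 · (3,6)A 4/7 · (3,7)A 3/4
Row 4: (4,1)B 2/2 · (4,3)B 6/6 · (4,4)B 7/7 · (4,5)B 6/7 · (4,6)B 4/6
Row 5: (5,1)B 3/3 · (5,3)B 5/5 · (5,4)B 5/5 · (5,6)B 5/5 · (5,7)B 4/4
Row 6: (6,1)B 3/3 · (6,2)B 4/4 · (6,4)B 4/4 · (6,6)B 4/4 · (6,7)B 3/3
Row 7: (7,1)B 2/2 · (7,4)B 2/2 · (7,5)B 3/3
The smallest same-type fraction is 4/7 at (2,5), which reduces to 4/7. Any threshold above that leaves this individual unsatisfied.

4/7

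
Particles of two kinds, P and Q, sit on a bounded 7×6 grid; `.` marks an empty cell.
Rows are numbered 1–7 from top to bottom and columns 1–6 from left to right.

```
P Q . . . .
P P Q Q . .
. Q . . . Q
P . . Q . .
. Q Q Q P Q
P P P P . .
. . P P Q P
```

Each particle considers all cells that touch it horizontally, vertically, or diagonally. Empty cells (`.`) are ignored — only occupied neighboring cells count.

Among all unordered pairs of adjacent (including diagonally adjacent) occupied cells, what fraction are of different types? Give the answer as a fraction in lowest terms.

Scan each occupied cell's neighbors to the right and below (and the two forward diagonals) so each pair is counted once.
Row 1: P(1,1)–Q(1,2)≠ P(1,1)–P(2,1)= P(1,1)–P(2,2)= Q(1,2)–P(2,2)≠ Q(1,2)–Q(2,3)= Q(1,2)–P(2,1)≠  → 3/6 unlike.
Row 2: P(2,1)–P(2,2)= P(2,1)–Q(3,2)≠ P(2,2)–Q(2,3)≠ P(2,2)–Q(3,2)≠ Q(2,3)–Q(2,4)= Q(2,3)–Q(3,2)=  → 3/6 unlike.
Row 3: Q(3,2)–P(4,1)≠  → 1/1 unlike.
Row 4: P(4,1)–Q(5,2)≠ Q(4,4)–Q(5,4)= Q(4,4)–P(5,5)≠ Q(4,4)–Q(5,3)=  → 2/4 unlike.
Row 5: Q(5,2)–Q(5,3)= Q(5,2)–P(6,2)≠ Q(5,2)–P(6,3)≠ Q(5,2)–P(6,1)≠ Q(5,3)–Q(5,4)= Q(5,3)–P(6,3)≠ Q(5,3)–P(6,4)≠ Q(5,3)–P(6,2)≠ Q(5,4)–P(5,5)≠ Q(5,4)–P(6,4)≠ Q(5,4)–P(6,3)≠ P(5,5)–Q(5,6)≠ P(5,5)–P(6,4)=  → 10/13 unlike.
Row 6: P(6,1)–P(6,2)= P(6,2)–P(6,3)= P(6,2)–P(7,3)= P(6,3)–P(6,4)= P(6,3)–P(7,3)= P(6,3)–P(7,4)= P(6,4)–P(7,4)= P(6,4)–Q(7,5)≠ P(6,4)–P(7,3)=  → 1/9 unlike.
Row 7: P(7,3)–P(7,4)= P(7,4)–Q(7,5)≠ Q(7,5)–P(7,6)≠  → 2/3 unlike.
Total adjacent occupied pairs: 42; unlike-type pairs: 22.
22/42 reduces to 11/21.

11/21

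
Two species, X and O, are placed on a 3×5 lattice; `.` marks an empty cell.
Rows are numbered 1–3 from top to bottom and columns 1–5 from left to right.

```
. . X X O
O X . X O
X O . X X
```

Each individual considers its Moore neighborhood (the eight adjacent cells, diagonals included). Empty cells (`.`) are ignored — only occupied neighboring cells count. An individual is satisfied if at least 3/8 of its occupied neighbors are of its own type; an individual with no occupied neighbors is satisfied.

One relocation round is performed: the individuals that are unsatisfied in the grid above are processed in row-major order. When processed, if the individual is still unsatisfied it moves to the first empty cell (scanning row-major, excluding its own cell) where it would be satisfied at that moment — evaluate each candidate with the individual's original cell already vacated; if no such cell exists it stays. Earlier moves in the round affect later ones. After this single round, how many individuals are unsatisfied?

Initially unsatisfied (in order): (1,5), (2,1), (2,5), (3,1), (3,2).
  (1,5) → (1,1).
  (2,1): now satisfied by earlier moves; stays.
  (2,5) → (1,2).
  (3,1) → (1,5).
  (3,2): now satisfied by earlier moves; stays.
Resulting grid:
O O X X X
O X . X .
. O . X X
Unsatisfied now: (2,2).

1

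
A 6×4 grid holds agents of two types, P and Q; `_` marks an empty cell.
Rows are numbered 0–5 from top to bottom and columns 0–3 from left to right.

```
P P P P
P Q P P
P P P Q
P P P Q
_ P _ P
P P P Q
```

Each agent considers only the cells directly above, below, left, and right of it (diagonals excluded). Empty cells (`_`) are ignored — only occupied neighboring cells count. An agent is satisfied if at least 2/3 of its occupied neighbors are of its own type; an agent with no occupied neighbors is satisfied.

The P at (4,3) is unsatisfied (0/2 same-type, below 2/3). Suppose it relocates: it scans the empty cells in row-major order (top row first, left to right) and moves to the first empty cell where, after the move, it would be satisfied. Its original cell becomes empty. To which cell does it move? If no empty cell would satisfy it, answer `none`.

(4,0)

Vacating (4,3). Empty cells in order:
  (4,0): 3/3 same-type → satisfied — stop here.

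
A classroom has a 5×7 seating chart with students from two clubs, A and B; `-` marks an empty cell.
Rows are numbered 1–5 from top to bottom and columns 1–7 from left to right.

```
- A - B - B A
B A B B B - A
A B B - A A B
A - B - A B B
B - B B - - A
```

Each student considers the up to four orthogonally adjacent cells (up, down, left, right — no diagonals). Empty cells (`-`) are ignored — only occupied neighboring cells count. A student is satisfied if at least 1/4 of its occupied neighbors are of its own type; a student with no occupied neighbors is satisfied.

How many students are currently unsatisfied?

4

Row 1: (1,2)A 1/1 ok · (1,4)B 1/1 ok · (1,6)B 0/1 unhappy · (1,7)A 1/2 ok
Row 2: (2,1)B 0/2 unhappy · (2,2)A 1/4 ok · (2,3)B 2/3 ok · (2,4)B 3/3 ok · (2,5)B 1/2 ok · (2,7)A 1/2 ok
Row 3: (3,1)A 1/3 ok · (3,2)B 1/3 ok · (3,3)B 3/3 ok · (3,5)A 2/3 ok · (3,6)A 1/3 ok · (3,7)B 1/3 ok
Row 4: (4,1)A 1/2 ok · (4,3)B 2/2 ok · (4,5)A 1/2 ok · (4,6)B 1/3 ok · (4,7)B 2/3 ok
Row 5: (5,1)B 0/1 unhappy · (5,3)B 2/2 ok · (5,4)B 1/1 ok · (5,7)A 0/1 unhappy
Unsatisfied: (1,6), (2,1), (5,1), (5,7) — 4 in total.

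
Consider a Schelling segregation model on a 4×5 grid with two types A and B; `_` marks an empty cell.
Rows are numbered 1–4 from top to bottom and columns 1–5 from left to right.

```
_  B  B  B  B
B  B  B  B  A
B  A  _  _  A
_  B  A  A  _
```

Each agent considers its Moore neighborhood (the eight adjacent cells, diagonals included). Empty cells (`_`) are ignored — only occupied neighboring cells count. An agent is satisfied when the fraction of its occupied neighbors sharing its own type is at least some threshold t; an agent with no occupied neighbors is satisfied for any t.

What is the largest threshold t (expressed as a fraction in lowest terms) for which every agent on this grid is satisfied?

Row 1: (1,2)B 4/4 · (1,3)B 5/5 · (1,4)B 4/5 · (1,5)B 2/3
Row 2: (2,1)B 3/4 · (2,2)B 5/6 · (2,3)B 5/6 · (2,4)B 4/6 · (2,5)A 1/4
Row 3: (3,1)B 3/4 · (3,2)A 1/6 · (3,5)A 2/3
Row 4: (4,2)B 1/3 · (4,3)A 2/3 · (4,4)A 2/2
The smallest same-type fraction is 1/6 at (3,2), which reduces to 1/6. Any threshold above that leaves this agent unsatisfied.

1/6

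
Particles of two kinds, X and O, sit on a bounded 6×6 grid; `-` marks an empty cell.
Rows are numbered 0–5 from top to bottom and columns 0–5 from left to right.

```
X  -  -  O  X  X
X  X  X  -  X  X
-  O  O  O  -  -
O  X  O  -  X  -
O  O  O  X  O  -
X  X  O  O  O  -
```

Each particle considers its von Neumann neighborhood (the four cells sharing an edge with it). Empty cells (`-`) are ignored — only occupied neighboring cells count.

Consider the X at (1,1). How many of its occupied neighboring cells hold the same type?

2

Occupied neighbors of (1,1): (2,1)=O, (1,0)=X, (1,2)=X.
Same type (X): 2 of 3.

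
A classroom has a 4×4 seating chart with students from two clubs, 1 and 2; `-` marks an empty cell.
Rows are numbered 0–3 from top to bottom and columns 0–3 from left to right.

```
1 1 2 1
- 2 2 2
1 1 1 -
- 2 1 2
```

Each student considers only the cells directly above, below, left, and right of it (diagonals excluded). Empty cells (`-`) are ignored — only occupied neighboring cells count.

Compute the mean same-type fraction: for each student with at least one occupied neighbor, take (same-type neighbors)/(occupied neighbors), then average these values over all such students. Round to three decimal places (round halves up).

(0,0)1 1/1
(0,1)1 1/3
(0,2)2 1/3
(0,3)1 0/2
(1,1)2 1/3
(1,2)2 3/4
(1,3)2 1/2
(2,0)1 1/1
(2,1)1 2/4
(2,2)1 2/3
(3,1)2 0/2
(3,2)1 1/3
(3,3)2 0/1
Sum over 13 students: 1/1 + 1/3 + 1/3 + 0/2 + 1/3 + 3/4 + 1/2 + 1/1 + 2/4 + 2/3 + 0/2 + 1/3 + 0/1 = 23/4; mean = 23/4 ÷ 13 = 23/52 = 0.442307… → 0.442.

0.442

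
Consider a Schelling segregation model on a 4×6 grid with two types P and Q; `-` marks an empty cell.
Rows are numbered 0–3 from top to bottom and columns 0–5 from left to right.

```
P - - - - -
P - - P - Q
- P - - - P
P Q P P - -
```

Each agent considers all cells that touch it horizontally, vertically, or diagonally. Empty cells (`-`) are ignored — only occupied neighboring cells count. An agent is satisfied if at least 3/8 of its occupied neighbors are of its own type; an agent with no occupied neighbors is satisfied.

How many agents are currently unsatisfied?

3

Row 0: (0,0)P 1/1 satisfied
Row 1: (1,0)P 2/2 satisfied · (1,3)P 0/0 satisfied · (1,5)Q 0/1 not
Row 2: (2,1)P 3/4 satisfied · (2,5)P 0/1 not
Row 3: (3,0)P 1/2 satisfied · (3,1)Q 0/3 not · (3,2)P 2/3 satisfied · (3,3)P 1/1 satisfied
Unsatisfied: (1,5), (2,5), (3,1) — 3 in total.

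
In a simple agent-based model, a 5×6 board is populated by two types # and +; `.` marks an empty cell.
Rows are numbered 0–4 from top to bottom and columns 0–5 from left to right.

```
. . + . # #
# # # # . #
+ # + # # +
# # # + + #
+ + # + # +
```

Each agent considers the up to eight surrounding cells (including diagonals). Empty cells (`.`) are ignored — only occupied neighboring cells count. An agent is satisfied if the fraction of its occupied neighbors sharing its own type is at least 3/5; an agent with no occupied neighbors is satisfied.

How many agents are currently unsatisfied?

(0,2)+ 0/3 unhappy
(0,4)# 3/3 ok
(0,5)# 2/2 ok
(1,0)# 2/3 ok
(1,1)# 3/6 unhappy
(1,2)# 4/6 ok
(1,3)# 4/6 ok
(1,5)# 3/4 ok
(2,0)+ 0/5 unhappy
(2,1)# 6/8 ok
(2,2)+ 1/8 unhappy
(2,3)# 4/7 unhappy
(2,4)# 4/7 unhappy
(2,5)+ 1/4 unhappy
(3,0)# 2/5 unhappy
(3,1)# 4/8 unhappy
(3,2)# 4/8 unhappy
(3,3)+ 3/8 unhappy
(3,4)+ 4/8 unhappy
(3,5)# 2/5 unhappy
(4,0)+ 1/3 unhappy
(4,1)+ 1/5 unhappy
(4,2)# 2/5 unhappy
(4,3)+ 2/5 unhappy
(4,4)# 1/5 unhappy
(4,5)+ 1/3 unhappy
Unsatisfied: (0,2), (1,1), (2,0), (2,2), (2,3), (2,4), (2,5), (3,0), (3,1), (3,2), (3,3), (3,4), (3,5), (4,0), (4,1), (4,2), (4,3), (4,4), (4,5) — 19 in total.

19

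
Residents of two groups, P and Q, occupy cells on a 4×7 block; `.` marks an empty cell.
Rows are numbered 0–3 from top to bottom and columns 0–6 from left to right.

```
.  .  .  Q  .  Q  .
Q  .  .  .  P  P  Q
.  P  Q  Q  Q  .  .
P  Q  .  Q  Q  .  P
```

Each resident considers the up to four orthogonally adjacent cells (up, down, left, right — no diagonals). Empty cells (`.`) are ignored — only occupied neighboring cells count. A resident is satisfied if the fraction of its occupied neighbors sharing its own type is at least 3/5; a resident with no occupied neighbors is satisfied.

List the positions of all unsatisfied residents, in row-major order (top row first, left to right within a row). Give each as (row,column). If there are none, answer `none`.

(0,5), (1,4), (1,5), (1,6), (2,1), (2,2), (3,0), (3,1)

Row 0: (0,3)Q 0/0 ✓ · (0,5)Q 0/1 ✗
Row 1: (1,0)Q 0/0 ✓ · (1,4)P 1/2 ✗ · (1,5)P 1/3 ✗ · (1,6)Q 0/1 ✗
Row 2: (2,1)P 0/2 ✗ · (2,2)Q 1/2 ✗ · (2,3)Q 3/3 ✓ · (2,4)Q 2/3 ✓
Row 3: (3,0)P 0/1 ✗ · (3,1)Q 0/2 ✗ · (3,3)Q 2/2 ✓ · (3,4)Q 2/2 ✓ · (3,6)P 0/0 ✓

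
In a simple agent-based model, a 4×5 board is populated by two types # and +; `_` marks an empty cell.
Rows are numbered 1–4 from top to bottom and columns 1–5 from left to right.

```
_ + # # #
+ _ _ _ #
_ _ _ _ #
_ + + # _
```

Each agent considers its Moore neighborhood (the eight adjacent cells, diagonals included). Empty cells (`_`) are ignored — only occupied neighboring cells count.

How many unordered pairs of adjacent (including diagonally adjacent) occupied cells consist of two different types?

2

Scan each occupied cell's neighbors to the right and below (and the two forward diagonals) so each pair is counted once.
Row 1: +(1,2)–#(1,3)≠ +(1,2)–+(2,1)= #(1,3)–#(1,4)= #(1,4)–#(1,5)= #(1,4)–#(2,5)= #(1,5)–#(2,5)=  → 1/6 unlike.
Row 2: #(2,5)–#(3,5)=  → 0/1 unlike.
Row 3: #(3,5)–#(4,4)=  → 0/1 unlike.
Row 4: +(4,2)–+(4,3)= +(4,3)–#(4,4)≠  → 1/2 unlike.
Total adjacent occupied pairs: 10; unlike-type pairs: 2.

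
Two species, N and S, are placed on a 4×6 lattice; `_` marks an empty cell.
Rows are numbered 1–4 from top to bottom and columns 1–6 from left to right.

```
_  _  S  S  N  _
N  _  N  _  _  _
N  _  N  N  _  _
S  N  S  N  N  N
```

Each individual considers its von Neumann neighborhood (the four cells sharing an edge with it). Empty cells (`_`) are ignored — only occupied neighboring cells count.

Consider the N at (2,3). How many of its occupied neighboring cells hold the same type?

1

Occupied neighbors of (2,3): (1,3)=S, (3,3)=N.
Same type (N): 1 of 2.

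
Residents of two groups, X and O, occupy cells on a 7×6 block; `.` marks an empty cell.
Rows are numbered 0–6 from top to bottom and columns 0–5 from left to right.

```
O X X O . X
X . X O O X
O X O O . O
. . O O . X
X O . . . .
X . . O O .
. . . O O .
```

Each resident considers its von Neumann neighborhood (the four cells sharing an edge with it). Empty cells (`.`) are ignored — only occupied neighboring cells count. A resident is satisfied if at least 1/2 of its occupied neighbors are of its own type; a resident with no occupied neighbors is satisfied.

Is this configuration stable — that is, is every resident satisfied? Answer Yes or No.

(0,0)O 0/2 ✗
(0,1)X 1/2 ✓
(0,2)X 2/3 ✓
(0,3)O 1/2 ✓
(0,5)X 1/1 ✓
(1,0)X 0/2 ✗
(1,2)X 1/3 ✗
(1,3)O 3/4 ✓
(1,4)O 1/2 ✓
(1,5)X 1/3 ✗
(2,0)O 0/2 ✗
(2,1)X 0/2 ✗
(2,2)O 2/4 ✓
(2,3)O 3/3 ✓
(2,5)O 0/2 ✗
(3,2)O 2/2 ✓
(3,3)O 2/2 ✓
(3,5)X 0/1 ✗
(4,0)X 1/2 ✓
(4,1)O 0/1 ✗
(5,0)X 1/1 ✓
(5,3)O 2/2 ✓
(5,4)O 2/2 ✓
(6,3)O 2/2 ✓
(6,4)O 2/2 ✓
For instance (0,0) has only 0/2 same-type neighbors, below 1/2.

No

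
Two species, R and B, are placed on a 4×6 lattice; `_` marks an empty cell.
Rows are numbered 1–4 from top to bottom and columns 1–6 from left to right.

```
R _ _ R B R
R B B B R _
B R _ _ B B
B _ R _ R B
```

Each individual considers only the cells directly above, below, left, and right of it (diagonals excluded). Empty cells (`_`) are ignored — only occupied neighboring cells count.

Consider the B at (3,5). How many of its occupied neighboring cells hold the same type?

1

Occupied neighbors of (3,5): (2,5)=R, (4,5)=R, (3,6)=B.
Same type (B): 1 of 3.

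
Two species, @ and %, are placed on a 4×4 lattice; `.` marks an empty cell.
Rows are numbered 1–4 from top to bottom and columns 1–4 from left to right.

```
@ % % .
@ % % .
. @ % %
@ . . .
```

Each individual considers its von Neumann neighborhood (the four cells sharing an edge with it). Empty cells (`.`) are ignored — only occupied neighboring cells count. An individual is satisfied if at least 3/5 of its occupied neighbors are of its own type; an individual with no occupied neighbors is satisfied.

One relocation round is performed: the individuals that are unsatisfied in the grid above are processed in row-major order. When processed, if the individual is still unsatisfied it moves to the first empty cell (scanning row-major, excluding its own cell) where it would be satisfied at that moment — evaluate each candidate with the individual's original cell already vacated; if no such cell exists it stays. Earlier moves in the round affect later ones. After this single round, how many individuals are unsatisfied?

1

Initially unsatisfied (in order): (1,1), (2,1), (2,2), (3,2).
  (1,1) → (3,1).
  (2,1) → (4,2).
  (2,2): now satisfied by earlier moves; stays.
  (3,2): no empty cell satisfies it; stays.
Resulting grid:
. % % .
. % % .
@ @ % %
@ @ . .
Unsatisfied now: (3,2).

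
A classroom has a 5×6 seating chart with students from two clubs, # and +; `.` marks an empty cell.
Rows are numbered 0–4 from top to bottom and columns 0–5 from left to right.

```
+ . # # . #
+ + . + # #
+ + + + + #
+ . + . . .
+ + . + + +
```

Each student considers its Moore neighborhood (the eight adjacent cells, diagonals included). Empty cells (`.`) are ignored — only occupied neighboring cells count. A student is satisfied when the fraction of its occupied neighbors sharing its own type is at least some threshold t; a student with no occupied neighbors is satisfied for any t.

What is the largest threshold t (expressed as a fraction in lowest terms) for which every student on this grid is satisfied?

1/3

(0,0)+ 2/2
(0,2)# 1/3
(0,3)# 2/3
(0,5)# 2/2
(1,0)+ 4/4
(1,1)+ 5/6
(1,3)+ 3/6
(1,4)# 4/7
(1,5)# 3/4
(2,0)+ 4/4
(2,1)+ 6/6
(2,2)+ 5/5
(2,3)+ 4/5
(2,4)+ 2/5
(2,5)# 2/3
(3,0)+ 4/4
(3,2)+ 5/5
(4,0)+ 2/2
(4,1)+ 3/3
(4,3)+ 2/2
(4,4)+ 2/2
(4,5)+ 1/1
The smallest same-type fraction is 1/3 at (0,2), which reduces to 1/3. Any threshold above that leaves this student unsatisfied.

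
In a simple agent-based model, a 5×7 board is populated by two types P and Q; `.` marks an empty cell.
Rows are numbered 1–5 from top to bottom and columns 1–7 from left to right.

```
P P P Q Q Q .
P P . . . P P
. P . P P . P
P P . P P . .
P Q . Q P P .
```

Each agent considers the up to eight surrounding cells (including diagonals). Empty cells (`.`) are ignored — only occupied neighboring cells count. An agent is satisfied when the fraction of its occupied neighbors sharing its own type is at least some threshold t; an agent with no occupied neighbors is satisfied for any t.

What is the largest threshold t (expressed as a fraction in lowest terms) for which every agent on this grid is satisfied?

(1,1)P 3/3
(1,2)P 4/4
(1,3)P 2/3
(1,4)Q 1/2
(1,5)Q 2/3
(1,6)Q 1/3
(2,1)P 4/4
(2,2)P 5/5
(2,6)P 3/5
(2,7)P 2/3
(3,2)P 4/4
(3,4)P 3/3
(3,5)P 4/4
(3,7)P 2/2
(4,1)P 3/4
(4,2)P 3/4
(4,4)P 4/5
(4,5)P 5/6
(5,1)P 2/3
(5,2)Q 0/3
(5,4)Q 0/3
(5,5)P 3/4
(5,6)P 2/2
The smallest same-type fraction is 0/3 at (5,2), which reduces to 0/1. Any threshold above that leaves this agent unsatisfied.

0/1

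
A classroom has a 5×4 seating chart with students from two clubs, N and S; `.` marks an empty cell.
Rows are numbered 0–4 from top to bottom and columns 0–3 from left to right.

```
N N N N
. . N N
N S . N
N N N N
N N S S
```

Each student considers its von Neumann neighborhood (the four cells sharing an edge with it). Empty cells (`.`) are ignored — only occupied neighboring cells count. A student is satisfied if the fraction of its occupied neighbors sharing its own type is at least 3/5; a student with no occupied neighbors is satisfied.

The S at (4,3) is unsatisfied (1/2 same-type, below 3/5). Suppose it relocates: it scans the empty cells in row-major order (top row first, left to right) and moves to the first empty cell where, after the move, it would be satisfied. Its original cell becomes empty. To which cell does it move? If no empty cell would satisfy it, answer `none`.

Vacating (4,3). Empty cells in order:
  (1,0): 0/2 same-type → still unsatisfied.
  (1,1): 1/3 same-type → still unsatisfied.
  (2,2): 1/4 same-type → still unsatisfied.

none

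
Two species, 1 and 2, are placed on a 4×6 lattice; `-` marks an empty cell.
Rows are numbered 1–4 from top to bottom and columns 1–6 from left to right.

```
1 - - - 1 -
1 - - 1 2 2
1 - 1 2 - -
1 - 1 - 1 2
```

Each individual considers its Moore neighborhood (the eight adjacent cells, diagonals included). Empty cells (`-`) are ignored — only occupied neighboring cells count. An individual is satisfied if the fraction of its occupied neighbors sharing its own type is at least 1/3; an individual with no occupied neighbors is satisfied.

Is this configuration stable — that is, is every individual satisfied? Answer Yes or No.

Row 1: (1,1)1 1/1 ok · (1,5)1 1/3 ok
Row 2: (2,1)1 2/2 ok · (2,4)1 2/4 ok · (2,5)2 2/4 ok · (2,6)2 1/2 ok
Row 3: (3,1)1 2/2 ok · (3,3)1 2/3 ok · (3,4)2 1/5 unhappy
Row 4: (4,1)1 1/1 ok · (4,3)1 1/2 ok · (4,5)1 0/2 unhappy · (4,6)2 0/1 unhappy
For instance (3,4) has only 1/5 same-type neighbors, below 1/3.

No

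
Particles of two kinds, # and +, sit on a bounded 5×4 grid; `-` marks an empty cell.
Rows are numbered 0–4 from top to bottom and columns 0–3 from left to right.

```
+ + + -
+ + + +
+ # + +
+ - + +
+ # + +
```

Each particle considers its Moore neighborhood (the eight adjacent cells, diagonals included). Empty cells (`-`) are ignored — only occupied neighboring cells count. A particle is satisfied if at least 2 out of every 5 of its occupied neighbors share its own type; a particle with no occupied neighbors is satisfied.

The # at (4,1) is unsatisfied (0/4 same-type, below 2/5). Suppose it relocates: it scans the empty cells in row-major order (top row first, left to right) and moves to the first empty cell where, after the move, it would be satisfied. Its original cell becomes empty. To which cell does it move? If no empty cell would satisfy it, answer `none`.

Vacating (4,1). Empty cells in order:
  (0,3): 0/3 same-type → still unsatisfied.
  (3,1): 1/7 same-type → still unsatisfied.

none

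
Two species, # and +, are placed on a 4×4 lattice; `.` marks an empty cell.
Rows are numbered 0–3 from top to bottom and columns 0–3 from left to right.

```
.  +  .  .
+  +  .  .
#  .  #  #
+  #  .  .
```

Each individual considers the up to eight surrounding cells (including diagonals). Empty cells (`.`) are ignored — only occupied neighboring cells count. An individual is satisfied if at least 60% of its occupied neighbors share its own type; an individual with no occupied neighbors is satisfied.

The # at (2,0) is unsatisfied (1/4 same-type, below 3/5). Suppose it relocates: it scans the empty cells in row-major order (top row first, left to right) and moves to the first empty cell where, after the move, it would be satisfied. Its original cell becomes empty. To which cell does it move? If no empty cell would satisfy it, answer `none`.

Vacating (2,0). Empty cells in order:
  (0,0): 0/3 same-type → still unsatisfied.
  (0,2): 0/2 same-type → still unsatisfied.
  (0,3): 0/0 same-type → satisfied — stop here.

(0,3)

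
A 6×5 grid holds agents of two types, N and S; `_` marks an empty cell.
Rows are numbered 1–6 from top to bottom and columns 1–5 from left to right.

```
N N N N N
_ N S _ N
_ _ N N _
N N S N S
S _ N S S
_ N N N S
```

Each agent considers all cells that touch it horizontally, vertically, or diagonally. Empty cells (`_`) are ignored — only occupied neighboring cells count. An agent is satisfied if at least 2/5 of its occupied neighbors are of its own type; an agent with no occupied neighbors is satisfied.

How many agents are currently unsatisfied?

3

Row 1: (1,1)N 2/2 satisfied · (1,2)N 3/4 satisfied · (1,3)N 3/4 satisfied · (1,4)N 3/4 satisfied · (1,5)N 2/2 satisfied
Row 2: (2,2)N 4/5 satisfied · (2,3)S 0/6 not · (2,5)N 3/3 satisfied
Row 3: (3,3)N 4/6 satisfied · (3,4)N 3/6 satisfied
Row 4: (4,1)N 1/2 satisfied · (4,2)N 3/5 satisfied · (4,3)S 1/6 not · (4,4)N 3/7 satisfied · (4,5)S 2/4 satisfied
Row 5: (5,1)S 0/3 not · (5,3)N 5/7 satisfied · (5,4)S 4/8 satisfied · (5,5)S 3/5 satisfied
Row 6: (6,2)N 2/3 satisfied · (6,3)N 3/4 satisfied · (6,4)N 2/5 satisfied · (6,5)S 2/3 satisfied
Unsatisfied: (2,3), (4,3), (5,1) — 3 in total.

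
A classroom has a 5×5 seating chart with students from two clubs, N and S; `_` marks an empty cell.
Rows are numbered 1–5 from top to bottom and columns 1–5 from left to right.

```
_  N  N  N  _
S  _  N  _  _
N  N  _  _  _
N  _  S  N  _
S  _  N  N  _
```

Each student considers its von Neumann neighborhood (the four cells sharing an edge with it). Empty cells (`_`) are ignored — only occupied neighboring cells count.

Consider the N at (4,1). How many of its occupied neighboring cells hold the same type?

Occupied neighbors of (4,1): (3,1)=N, (5,1)=S.
Same type (N): 1 of 2.

1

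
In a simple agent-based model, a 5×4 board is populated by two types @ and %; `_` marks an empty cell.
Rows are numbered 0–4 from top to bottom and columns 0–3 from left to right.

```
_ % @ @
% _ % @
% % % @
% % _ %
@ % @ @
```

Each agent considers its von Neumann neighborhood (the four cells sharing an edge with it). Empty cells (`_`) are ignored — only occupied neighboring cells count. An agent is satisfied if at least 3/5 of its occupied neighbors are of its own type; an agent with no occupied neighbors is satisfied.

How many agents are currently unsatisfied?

9

Row 0: (0,1)% 0/1 not · (0,2)@ 1/3 not · (0,3)@ 2/2 satisfied
Row 1: (1,0)% 1/1 satisfied · (1,2)% 1/3 not · (1,3)@ 2/3 satisfied
Row 2: (2,0)% 3/3 satisfied · (2,1)% 3/3 satisfied · (2,2)% 2/3 satisfied · (2,3)@ 1/3 not
Row 3: (3,0)% 2/3 satisfied · (3,1)% 3/3 satisfied · (3,3)% 0/2 not
Row 4: (4,0)@ 0/2 not · (4,1)% 1/3 not · (4,2)@ 1/2 not · (4,3)@ 1/2 not
Unsatisfied: (0,1), (0,2), (1,2), (2,3), (3,3), (4,0), (4,1), (4,2), (4,3) — 9 in total.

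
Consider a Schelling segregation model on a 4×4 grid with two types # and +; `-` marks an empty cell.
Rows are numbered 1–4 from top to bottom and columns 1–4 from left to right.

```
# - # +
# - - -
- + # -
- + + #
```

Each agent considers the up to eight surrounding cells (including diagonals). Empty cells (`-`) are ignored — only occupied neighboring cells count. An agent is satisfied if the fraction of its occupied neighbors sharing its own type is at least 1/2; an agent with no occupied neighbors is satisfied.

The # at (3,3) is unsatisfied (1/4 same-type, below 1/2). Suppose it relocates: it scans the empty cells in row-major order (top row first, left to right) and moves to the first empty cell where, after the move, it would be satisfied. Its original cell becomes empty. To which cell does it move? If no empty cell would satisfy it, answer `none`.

(1,2)

Vacating (3,3). Empty cells in order:
  (1,2): 3/3 same-type → satisfied — stop here.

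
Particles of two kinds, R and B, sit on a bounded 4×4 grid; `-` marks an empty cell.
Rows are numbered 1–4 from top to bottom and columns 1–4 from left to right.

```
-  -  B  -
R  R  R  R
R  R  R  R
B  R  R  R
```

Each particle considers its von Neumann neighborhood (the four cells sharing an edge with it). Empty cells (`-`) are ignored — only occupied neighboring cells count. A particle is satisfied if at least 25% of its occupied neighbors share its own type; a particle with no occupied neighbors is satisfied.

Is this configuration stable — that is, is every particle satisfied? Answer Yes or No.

No

Row 1: (1,3)B 0/1 unhappy
Row 2: (2,1)R 2/2 ok · (2,2)R 3/3 ok · (2,3)R 3/4 ok · (2,4)R 2/2 ok
Row 3: (3,1)R 2/3 ok · (3,2)R 4/4 ok · (3,3)R 4/4 ok · (3,4)R 3/3 ok
Row 4: (4,1)B 0/2 unhappy · (4,2)R 2/3 ok · (4,3)R 3/3 ok · (4,4)R 2/2 ok
For instance (1,3) has only 0/1 same-type neighbors, below 1/4.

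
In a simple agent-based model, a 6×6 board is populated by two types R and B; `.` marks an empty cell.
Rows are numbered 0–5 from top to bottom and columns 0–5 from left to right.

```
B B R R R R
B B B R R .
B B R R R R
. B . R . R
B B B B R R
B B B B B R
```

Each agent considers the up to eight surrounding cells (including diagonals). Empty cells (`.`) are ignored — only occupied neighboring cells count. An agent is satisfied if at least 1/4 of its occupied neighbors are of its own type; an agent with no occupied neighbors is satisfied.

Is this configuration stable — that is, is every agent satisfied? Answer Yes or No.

(0,0)B 3/3 ✓
(0,1)B 4/5 ✓
(0,2)R 2/5 ✓
(0,3)R 4/5 ✓
(0,4)R 4/4 ✓
(0,5)R 2/2 ✓
(1,0)B 5/5 ✓
(1,1)B 6/8 ✓
(1,2)B 3/8 ✓
(1,3)R 7/8 ✓
(1,4)R 7/7 ✓
(2,0)B 4/4 ✓
(2,1)B 5/6 ✓
(2,2)R 3/7 ✓
(2,3)R 5/6 ✓
(2,4)R 6/6 ✓
(2,5)R 3/3 ✓
(3,1)B 5/6 ✓
(3,3)R 4/6 ✓
(3,5)R 4/4 ✓
(4,0)B 4/4 ✓
(4,1)B 6/6 ✓
(4,2)B 6/7 ✓
(4,3)B 4/6 ✓
(4,4)R 4/7 ✓
(4,5)R 3/4 ✓
(5,0)B 3/3 ✓
(5,1)B 5/5 ✓
(5,2)B 5/5 ✓
(5,3)B 4/5 ✓
(5,4)B 2/5 ✓
(5,5)R 2/3 ✓
All meet the threshold, so the configuration is stable.

Yes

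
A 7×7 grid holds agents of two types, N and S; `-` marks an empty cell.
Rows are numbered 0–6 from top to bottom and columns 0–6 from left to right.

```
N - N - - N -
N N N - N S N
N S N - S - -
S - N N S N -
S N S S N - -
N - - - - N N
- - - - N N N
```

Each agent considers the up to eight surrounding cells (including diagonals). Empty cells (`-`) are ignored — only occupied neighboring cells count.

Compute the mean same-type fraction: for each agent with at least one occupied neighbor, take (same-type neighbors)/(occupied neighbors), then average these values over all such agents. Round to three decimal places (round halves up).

(0,0)N 2/2
(0,2)N 2/2
(0,5)N 2/3
(1,0)N 3/4
(1,1)N 6/7
(1,2)N 3/4
(1,4)N 1/3
(1,5)S 1/4
(1,6)N 1/2
(2,0)N 2/4
(2,1)S 1/7
(2,2)N 4/5
(2,4)S 2/5
(3,0)S 2/4
(3,2)N 3/6
(3,3)N 3/7
(3,4)S 2/5
(3,5)N 1/3
(4,0)S 1/3
(4,1)N 2/5
(4,2)S 1/4
(4,3)S 2/5
(4,4)N 3/5
(5,0)N 1/2
(5,5)N 5/5
(5,6)N 3/3
(6,4)N 2/2
(6,5)N 4/4
(6,6)N 3/3
Sum over 29 agents: 2/2 + 2/2 + 2/3 + 3/4 + 6/7 + 3/4 + 1/3 + 1/4 + 1/2 + 2/4 + 1/7 + 4/5 + 2/5 + 2/4 + 3/6 + 3/7 + 2/5 + 1/3 + 1/3 + 2/5 + 1/4 + 2/5 + 3/5 + 1/2 + 5/5 + 3/3 + 2/2 + 4/4 + 3/3 = 739/42; mean = 739/42 ÷ 29 = 739/1218 = 0.606732… → 0.607.

0.607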